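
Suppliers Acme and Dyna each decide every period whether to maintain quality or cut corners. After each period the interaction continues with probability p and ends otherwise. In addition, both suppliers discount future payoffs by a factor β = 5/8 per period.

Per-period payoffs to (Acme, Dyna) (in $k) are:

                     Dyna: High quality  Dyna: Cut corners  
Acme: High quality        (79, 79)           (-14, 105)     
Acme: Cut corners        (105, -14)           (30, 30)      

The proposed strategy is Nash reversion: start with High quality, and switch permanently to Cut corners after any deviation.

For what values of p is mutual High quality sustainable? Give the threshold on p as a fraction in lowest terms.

Expected continuation weight on next period's payoff is β·p = 5/8·p, which plays the role of the discount factor.
Cooperation requires 5/8·p ≥ (105−79)/(105−30) = 26/75, hence p ≥ 208/375.

208/375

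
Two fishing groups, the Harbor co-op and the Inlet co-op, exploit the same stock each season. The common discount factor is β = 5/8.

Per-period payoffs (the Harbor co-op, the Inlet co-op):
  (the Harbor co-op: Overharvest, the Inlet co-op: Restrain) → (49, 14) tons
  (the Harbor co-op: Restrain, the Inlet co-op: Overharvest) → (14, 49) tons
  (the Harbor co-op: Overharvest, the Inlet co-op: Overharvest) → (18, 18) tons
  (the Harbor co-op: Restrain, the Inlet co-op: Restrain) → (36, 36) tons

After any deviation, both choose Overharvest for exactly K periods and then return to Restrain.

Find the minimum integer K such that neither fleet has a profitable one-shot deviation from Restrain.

2

Need Σ_{k=1}^{K} β^k ≥ (49−36)/(36−18) = 0.7222 at β = 5/8.
At K = 1 the sum is 0.6250 < 0.7222; at K = 2 it is 1.0156 ≥ 0.7222.
So the minimum punishment length is K = 2.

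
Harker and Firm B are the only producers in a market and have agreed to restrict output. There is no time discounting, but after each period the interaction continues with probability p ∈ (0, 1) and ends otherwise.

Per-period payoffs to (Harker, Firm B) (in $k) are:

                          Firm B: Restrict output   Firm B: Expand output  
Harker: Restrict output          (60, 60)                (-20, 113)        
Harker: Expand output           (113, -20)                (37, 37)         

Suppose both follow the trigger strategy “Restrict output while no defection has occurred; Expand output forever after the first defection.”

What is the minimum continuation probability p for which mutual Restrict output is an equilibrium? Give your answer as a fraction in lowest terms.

53/76

Expected cooperation value is 60 + p·60 + p²·60 + … = 60/(1−p); deviation gives 113 + p·37/(1−p).
60 ≥ 113(1−p) + 37p ⇒ 76p ≥ 53 ⇒ p ≥ 53/76.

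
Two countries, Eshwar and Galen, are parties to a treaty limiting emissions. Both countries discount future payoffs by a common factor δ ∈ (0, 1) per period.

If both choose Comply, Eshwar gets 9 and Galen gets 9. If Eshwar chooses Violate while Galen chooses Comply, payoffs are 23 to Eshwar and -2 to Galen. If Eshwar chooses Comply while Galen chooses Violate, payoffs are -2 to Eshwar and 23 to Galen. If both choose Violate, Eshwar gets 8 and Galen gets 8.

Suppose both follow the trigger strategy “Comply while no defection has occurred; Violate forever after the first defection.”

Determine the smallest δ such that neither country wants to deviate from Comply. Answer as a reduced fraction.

14/15

Cooperation forever yields 9 each period: 9/(1−δ).
Deviating yields 23 once, then 8 forever: 23 + 8δ/(1−δ).
No profitable deviation requires 9/(1−δ) ≥ 23 + 8δ/(1−δ).
Multiplying by (1−δ): 9 ≥ 23(1−δ) + 8δ = 23 − 15δ.
So 15δ ≥ 14, i.e. δ ≥ 14/15.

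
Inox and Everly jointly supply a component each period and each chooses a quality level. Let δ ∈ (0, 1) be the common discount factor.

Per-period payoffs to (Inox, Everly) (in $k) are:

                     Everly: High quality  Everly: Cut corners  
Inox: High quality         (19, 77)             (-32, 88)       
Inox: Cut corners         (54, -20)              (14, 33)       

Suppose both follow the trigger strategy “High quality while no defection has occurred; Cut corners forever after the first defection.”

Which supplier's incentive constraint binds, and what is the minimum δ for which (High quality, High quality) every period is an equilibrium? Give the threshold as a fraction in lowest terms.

For Inox: deviation gain 54−19 = 35, per-period punishment loss 19−14 = 5. IC gives δ ≥ 35/40 = 7/8.
For Everly: gain 11, loss 44 per period, so δ ≥ 11/55 = 1/5.
The tighter constraint is Inox's, so cooperation needs δ ≥ 7/8.

Inox; δ ≥ 7/8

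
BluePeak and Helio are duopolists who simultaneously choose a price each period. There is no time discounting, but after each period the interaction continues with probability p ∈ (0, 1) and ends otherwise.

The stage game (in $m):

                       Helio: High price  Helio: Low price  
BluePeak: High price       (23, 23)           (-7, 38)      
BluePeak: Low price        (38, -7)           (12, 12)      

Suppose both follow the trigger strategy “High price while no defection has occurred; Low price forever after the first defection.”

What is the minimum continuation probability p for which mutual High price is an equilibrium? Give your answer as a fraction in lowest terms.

15/26

Expected cooperation value is 23 + p·23 + p²·23 + … = 23/(1−p); deviation gives 38 + p·12/(1−p).
23 ≥ 38(1−p) + 12p ⇒ 26p ≥ 15 ⇒ p ≥ 15/26.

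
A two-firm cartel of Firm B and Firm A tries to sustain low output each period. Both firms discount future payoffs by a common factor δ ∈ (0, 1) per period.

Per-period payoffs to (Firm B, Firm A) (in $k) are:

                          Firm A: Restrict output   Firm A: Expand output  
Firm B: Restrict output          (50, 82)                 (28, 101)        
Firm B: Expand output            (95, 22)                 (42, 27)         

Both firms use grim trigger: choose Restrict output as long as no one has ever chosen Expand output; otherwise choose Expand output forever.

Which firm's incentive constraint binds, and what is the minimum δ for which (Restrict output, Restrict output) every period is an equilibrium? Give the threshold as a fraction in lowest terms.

Firm B: cooperation gives 50 each period; deviation gives 95 once then 42 forever.
  50/(1−δ) ≥ 95 + 42δ/(1−δ) ⇒ δ ≥ 45/53.
Firm A: cooperation gives 82 each period; deviation gives 101 once then 27 forever.
  δ ≥ 19/74.
Both must hold, so the binding constraint is Firm B's: δ ≥ 45/53.

Firm B; δ ≥ 45/53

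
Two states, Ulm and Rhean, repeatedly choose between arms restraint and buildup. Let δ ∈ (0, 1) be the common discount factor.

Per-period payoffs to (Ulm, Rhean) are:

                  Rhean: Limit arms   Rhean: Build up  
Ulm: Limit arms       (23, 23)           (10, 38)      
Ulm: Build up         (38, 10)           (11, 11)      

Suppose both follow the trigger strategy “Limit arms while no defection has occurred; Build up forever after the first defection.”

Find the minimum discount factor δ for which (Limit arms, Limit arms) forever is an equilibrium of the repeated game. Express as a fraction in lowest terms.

5/9

23/(1−δ) ≥ 38 + 11δ/(1−δ)
23 ≥ 38 − 27δ
δ ≥ 15/27 = 5/9.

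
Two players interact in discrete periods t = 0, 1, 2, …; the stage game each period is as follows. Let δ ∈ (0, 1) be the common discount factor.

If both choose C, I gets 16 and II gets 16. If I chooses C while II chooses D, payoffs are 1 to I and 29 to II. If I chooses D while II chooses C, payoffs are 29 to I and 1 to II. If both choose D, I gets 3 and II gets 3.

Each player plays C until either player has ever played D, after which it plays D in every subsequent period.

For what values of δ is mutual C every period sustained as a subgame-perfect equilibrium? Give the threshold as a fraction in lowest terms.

Cooperation forever yields 16 each period: 16/(1−δ).
Deviating yields 29 once, then 3 forever: 29 + 3δ/(1−δ).
No profitable deviation requires 16/(1−δ) ≥ 29 + 3δ/(1−δ).
Multiplying by (1−δ): 16 ≥ 29(1−δ) + 3δ = 29 − 26δ.
So 26δ ≥ 13, i.e. δ ≥ 13/26 = 1/2.

1/2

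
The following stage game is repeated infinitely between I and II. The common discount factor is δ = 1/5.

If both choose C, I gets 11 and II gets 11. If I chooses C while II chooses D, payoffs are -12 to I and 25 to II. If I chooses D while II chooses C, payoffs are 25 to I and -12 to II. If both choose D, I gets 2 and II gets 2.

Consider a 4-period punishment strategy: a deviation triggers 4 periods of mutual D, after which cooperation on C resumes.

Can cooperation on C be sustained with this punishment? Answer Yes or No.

No

Comparing payoff streams over the 5 periods until play realigns: cooperate → 11(1+δ+…+δ^4); deviate → 25 + 2(δ+…+δ^4).
Cooperation is sustained iff (11−2)(δ+…+δ^4) ≥ 25−11.
δ+…+δ^4 = 1/5·(1−(1/5)^4)/(1−1/5) = 0.2496, and (25−11)/(11−2) = 1.5556.
0.2496 < 1.5556, so cooperation is not sustainable.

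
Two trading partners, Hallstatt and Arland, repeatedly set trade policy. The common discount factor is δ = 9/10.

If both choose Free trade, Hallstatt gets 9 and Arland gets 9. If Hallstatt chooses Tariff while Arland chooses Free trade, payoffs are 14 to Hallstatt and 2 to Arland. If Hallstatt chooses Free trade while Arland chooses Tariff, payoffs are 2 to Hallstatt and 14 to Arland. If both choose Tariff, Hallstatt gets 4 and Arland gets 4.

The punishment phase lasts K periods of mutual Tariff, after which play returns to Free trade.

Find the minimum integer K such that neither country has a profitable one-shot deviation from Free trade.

2

IC: δ(1−δ^K)/(1−δ) ≥ (14−9)/(9−4) = 1.
With δ = 9/10: need 1 − δ^K ≥ 1·(1−9/10)/(9/10), i.e. δ^K ≤ 0.8889.
Since (9/10)^1 = 0.9000 and (9/10)^2 = 0.8100, the smallest such K is 2.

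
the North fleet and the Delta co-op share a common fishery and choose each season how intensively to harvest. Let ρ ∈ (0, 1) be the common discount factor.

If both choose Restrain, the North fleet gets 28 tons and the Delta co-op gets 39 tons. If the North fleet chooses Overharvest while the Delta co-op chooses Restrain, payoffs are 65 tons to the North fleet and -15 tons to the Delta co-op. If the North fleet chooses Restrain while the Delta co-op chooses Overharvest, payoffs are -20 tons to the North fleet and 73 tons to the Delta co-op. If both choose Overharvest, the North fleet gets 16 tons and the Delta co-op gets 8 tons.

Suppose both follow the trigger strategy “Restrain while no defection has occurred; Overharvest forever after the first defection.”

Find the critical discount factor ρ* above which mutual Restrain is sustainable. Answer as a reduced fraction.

the North fleet's threshold: (65−28)/(65−16) = 37/49.
the Delta co-op's threshold: (73−39)/(73−8) = 34/65.
37/49 > 34/65, so the North fleet binds and ρ* = 37/49.

37/49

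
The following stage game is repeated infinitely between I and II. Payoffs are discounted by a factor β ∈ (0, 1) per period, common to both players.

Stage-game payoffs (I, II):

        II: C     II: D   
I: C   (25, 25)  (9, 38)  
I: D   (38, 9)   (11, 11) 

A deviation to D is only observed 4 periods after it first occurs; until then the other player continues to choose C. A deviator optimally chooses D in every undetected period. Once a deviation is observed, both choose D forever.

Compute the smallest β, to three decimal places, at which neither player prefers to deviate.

The best deviation is to choose D for all 4 undetected periods, earning 38 each, then 11 forever once detected.
Deviation value: 38(1−β^4)/(1−β) + 11β^4/(1−β); cooperation value: 25/(1−β).
IC: 25 ≥ 38(1−β^4) + 11β^4 = 38 − 27β^4.
So β^4 ≥ 13/27, giving β ≥ (13/27)^(1/4) ≈ 0.833.

0.833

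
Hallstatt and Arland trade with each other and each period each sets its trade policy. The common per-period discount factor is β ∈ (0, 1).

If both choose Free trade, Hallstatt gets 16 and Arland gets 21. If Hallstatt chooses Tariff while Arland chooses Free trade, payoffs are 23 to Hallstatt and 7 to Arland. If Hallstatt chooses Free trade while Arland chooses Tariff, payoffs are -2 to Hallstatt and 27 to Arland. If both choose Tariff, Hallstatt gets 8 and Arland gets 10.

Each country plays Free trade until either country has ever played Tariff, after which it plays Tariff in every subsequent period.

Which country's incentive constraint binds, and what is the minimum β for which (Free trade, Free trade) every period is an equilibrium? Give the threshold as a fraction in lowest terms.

Hallstatt; β ≥ 7/15

Hallstatt: cooperation gives 16 each period; deviation gives 23 once then 8 forever.
  16/(1−β) ≥ 23 + 8β/(1−β) ⇒ β ≥ 7/15.
Arland: cooperation gives 21 each period; deviation gives 27 once then 10 forever.
  β ≥ 6/17.
Both must hold, so the binding constraint is Hallstatt's: β ≥ 7/15.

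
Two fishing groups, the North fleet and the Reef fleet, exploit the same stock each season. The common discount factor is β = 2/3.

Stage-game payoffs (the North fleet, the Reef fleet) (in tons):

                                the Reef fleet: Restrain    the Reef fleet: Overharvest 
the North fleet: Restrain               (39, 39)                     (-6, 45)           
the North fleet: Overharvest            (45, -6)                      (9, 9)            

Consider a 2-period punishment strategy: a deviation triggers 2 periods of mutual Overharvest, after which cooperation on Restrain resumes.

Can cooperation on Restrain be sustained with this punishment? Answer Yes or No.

Comparing payoff streams over the 3 periods until play realigns: cooperate → 39(1+β+…+β^2); deviate → 45 + 9(β+…+β^2).
Cooperation is sustained iff (39−9)(β+…+β^2) ≥ 45−39.
β+…+β^2 = 2/3·(1−(2/3)^2)/(1−2/3) = 1.1111, and (45−39)/(39−9) = 0.2000.
1.1111 ≥ 0.2000, so cooperation is sustainable.

Yes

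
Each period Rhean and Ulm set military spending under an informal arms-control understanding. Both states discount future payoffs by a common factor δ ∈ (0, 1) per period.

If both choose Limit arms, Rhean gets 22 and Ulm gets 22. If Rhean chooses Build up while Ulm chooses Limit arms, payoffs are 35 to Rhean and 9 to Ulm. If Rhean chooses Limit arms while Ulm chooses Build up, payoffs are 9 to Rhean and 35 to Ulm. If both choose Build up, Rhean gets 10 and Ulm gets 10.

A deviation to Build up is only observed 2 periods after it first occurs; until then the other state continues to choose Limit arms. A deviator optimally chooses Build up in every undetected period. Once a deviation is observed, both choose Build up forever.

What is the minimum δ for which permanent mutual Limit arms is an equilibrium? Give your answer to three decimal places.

Deviating for the 2 undetected periods gains 35−22 = 13 per period over cooperation, then loses 22−10 = 12 per period forever once punishment starts.
Gain: 13(1 + δ + … + δ^1); loss: 12·δ^2/(1−δ).
No profitable deviation ⇔ 13(1−δ^2) ≤ 12·δ^2, i.e. δ^2 ≥ 13/(13+12) = 13/25.
Hence δ ≥ (13/25)^(1/2) ≈ 0.721.

0.721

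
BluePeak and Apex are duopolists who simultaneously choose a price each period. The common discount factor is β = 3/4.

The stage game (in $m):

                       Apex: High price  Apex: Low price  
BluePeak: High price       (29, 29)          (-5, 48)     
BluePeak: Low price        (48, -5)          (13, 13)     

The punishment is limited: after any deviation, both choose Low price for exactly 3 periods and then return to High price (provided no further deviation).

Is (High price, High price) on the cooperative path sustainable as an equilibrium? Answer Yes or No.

Yes

IC: β+…+β^3 ≥ (48−29)/(29−13) = 19/16.
At β = 3/4: partial sum = 1.7344 ≥ 1.1875. Cooperation sustainable.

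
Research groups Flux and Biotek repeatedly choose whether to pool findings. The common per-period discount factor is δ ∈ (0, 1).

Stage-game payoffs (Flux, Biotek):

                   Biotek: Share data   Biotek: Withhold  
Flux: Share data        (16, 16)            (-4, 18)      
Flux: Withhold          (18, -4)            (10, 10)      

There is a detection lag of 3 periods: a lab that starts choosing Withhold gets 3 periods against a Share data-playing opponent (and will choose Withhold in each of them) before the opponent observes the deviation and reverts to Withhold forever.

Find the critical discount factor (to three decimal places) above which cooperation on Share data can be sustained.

0.630

The best deviation is to choose Withhold for all 3 undetected periods, earning 18 each, then 10 forever once detected.
Deviation value: 18(1−δ^3)/(1−δ) + 10δ^3/(1−δ); cooperation value: 16/(1−δ).
IC: 16 ≥ 18(1−δ^3) + 10δ^3 = 18 − 8δ^3.
So δ^3 ≥ 2/8 = 1/4, giving δ ≥ (1/4)^(1/3) ≈ 0.630.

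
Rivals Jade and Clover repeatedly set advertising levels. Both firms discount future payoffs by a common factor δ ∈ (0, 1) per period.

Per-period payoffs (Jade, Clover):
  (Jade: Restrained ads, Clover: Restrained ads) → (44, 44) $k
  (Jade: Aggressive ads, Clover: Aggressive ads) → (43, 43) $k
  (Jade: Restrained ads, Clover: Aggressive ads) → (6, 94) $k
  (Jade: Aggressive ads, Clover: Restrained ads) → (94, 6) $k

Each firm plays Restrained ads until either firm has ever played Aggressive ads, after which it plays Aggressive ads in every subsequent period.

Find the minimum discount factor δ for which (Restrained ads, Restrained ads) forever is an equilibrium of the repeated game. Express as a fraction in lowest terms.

50/51

Under grim trigger the critical discount factor is (T−C)/(T−P) with T = 94, C = 44, P = 43.
δ* = (94−44)/(94−43) = 50/51.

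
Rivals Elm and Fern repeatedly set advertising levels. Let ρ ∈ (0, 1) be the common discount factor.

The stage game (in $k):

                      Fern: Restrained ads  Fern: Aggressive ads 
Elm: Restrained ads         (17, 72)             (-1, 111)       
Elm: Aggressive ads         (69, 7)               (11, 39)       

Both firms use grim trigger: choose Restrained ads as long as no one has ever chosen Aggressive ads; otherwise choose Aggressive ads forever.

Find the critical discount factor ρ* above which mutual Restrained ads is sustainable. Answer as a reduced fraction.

Elm: cooperation gives 17 each period; deviation gives 69 once then 11 forever.
  17/(1−ρ) ≥ 69 + 11ρ/(1−ρ) ⇒ ρ ≥ 52/58 = 26/29.
Fern: cooperation gives 72 each period; deviation gives 111 once then 39 forever.
  ρ ≥ 39/72 = 13/24.
Both must hold, so the binding constraint is Elm's: ρ ≥ 26/29.

26/29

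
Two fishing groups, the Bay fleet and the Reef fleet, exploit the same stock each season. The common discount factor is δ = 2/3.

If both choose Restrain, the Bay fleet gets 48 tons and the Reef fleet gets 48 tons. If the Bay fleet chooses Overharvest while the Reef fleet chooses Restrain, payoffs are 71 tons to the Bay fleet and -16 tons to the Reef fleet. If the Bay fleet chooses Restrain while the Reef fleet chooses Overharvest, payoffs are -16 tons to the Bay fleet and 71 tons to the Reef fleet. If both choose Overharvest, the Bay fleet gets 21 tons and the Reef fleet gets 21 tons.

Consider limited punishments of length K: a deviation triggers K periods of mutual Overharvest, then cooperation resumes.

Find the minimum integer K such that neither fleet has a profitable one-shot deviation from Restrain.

2

IC: δ(1−δ^K)/(1−δ) ≥ (71−48)/(48−21) = 23/27.
With δ = 2/3: need 1 − δ^K ≥ 23/27·(1−2/3)/(2/3), i.e. δ^K ≤ 0.5741.
Since (2/3)^1 = 0.6667 and (2/3)^2 = 0.4444, the smallest such K is 2.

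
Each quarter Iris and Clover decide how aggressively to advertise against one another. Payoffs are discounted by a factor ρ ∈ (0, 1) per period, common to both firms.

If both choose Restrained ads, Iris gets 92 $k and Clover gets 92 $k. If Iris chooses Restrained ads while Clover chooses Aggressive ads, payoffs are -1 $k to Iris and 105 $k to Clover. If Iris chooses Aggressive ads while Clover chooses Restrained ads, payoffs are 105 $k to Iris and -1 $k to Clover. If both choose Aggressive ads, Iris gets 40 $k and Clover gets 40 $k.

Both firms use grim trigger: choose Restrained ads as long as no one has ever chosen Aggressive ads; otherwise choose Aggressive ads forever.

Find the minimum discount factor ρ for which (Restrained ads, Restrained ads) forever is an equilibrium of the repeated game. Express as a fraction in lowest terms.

1/5

One-period gain from deviating is 105 − 92 = 13. The loss is 92 − 40 = 52 in every subsequent period, with present value 52·ρ/(1−ρ).
Deviation is unprofitable when 52·ρ/(1−ρ) ≥ 13, i.e. ρ/(1−ρ) ≥ 1/4.
Equivalently ρ ≥ 13/(13+52) = 1/5.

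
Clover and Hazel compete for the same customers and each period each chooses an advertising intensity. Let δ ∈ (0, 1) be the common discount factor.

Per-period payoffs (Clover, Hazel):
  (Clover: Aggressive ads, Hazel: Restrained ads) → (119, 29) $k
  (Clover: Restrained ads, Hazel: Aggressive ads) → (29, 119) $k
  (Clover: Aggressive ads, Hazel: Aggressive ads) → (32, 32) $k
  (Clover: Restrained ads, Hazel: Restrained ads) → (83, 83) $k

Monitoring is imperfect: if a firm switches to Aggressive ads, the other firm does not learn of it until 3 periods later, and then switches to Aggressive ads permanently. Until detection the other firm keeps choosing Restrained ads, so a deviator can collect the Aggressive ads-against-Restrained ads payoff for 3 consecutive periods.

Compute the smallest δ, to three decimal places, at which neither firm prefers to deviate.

Deviating for the 3 undetected periods gains 119−83 = 36 per period over cooperation, then loses 83−32 = 51 per period forever once punishment starts.
Gain: 36(1 + δ + … + δ^2); loss: 51·δ^3/(1−δ).
No profitable deviation ⇔ 36(1−δ^3) ≤ 51·δ^3, i.e. δ^3 ≥ 36/(36+51) = 12/29.
Hence δ ≥ (12/29)^(1/3) ≈ 0.745.

0.745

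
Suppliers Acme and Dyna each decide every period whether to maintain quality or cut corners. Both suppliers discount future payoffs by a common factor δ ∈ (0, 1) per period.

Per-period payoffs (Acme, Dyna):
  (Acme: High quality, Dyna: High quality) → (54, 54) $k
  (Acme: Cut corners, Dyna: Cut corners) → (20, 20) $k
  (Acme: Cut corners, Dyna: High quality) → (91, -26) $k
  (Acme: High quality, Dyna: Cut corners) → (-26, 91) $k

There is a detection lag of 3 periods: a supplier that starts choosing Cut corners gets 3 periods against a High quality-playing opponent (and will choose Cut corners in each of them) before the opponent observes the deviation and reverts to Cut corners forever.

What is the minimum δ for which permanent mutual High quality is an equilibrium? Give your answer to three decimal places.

Deviating for the 3 undetected periods gains 91−54 = 37 per period over cooperation, then loses 54−20 = 34 per period forever once punishment starts.
Gain: 37(1 + δ + … + δ^2); loss: 34·δ^3/(1−δ).
No profitable deviation ⇔ 37(1−δ^3) ≤ 34·δ^3, i.e. δ^3 ≥ 37/(37+34) = 37/71.
Hence δ ≥ (37/71)^(1/3) ≈ 0.805.

0.805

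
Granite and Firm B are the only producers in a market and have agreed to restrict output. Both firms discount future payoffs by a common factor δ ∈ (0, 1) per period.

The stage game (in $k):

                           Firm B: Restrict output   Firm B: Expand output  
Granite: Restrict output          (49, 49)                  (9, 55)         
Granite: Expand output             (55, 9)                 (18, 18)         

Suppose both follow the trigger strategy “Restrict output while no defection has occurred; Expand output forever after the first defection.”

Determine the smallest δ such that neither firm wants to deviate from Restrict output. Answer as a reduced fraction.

6/37

Cooperation forever yields 49 each period: 49/(1−δ).
Deviating yields 55 once, then 18 forever: 55 + 18δ/(1−δ).
No profitable deviation requires 49/(1−δ) ≥ 55 + 18δ/(1−δ).
Multiplying by (1−δ): 49 ≥ 55(1−δ) + 18δ = 55 − 37δ.
So 37δ ≥ 6, i.e. δ ≥ 6/37.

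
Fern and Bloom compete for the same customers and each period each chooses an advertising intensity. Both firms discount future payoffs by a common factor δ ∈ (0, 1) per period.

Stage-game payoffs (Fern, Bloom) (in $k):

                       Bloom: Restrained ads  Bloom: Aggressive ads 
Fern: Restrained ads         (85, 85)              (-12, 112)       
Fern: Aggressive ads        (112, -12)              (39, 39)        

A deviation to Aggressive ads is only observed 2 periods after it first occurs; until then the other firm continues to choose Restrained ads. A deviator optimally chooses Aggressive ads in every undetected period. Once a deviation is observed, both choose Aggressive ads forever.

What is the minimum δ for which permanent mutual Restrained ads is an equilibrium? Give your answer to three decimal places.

0.608

A deviator earns 112 for 2 periods, then 39 forever; cooperating earns 85 forever. Multiplying the IC by (1−δ):
85 ≥ 112(1−δ^2) + 39δ^2, so 73·δ^2 ≥ 27 and δ^2 ≥ 27/73.
δ ≥ (27/73)^(1/2) ≈ 0.608.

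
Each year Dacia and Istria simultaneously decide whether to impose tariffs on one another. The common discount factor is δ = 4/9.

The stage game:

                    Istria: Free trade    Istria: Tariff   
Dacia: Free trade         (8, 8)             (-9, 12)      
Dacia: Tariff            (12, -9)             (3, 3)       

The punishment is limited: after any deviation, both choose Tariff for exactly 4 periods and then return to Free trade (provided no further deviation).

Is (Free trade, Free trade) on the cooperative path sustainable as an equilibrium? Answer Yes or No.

A one-shot deviation gives 12 now, then 3 for 4 periods, then back to 8.
Gain from deviating: (12−8) today; loss: (8−3) in each of the next 4 periods.
No-deviation condition: (8−3)(δ+…+δ^4) ≥ 12−8, i.e. δ+…+δ^4 ≥ 4/5.
At δ = 4/9: δ+…+δ^4 = 0.7688 < 0.8000.
So cooperation is not sustainable.

No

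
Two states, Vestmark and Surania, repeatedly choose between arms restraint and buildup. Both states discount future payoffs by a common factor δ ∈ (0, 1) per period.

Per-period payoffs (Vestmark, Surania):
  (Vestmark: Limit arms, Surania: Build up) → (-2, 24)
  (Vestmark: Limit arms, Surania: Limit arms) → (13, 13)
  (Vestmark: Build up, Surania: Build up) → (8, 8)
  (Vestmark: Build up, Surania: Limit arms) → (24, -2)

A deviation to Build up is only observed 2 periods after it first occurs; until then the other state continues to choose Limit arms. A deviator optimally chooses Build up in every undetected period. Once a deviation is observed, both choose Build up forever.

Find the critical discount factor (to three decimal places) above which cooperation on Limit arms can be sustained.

Deviating for the 2 undetected periods gains 24−13 = 11 per period over cooperation, then loses 13−8 = 5 per period forever once punishment starts.
Gain: 11(1 + δ + … + δ^1); loss: 5·δ^2/(1−δ).
No profitable deviation ⇔ 11(1−δ^2) ≤ 5·δ^2, i.e. δ^2 ≥ 11/(11+5) = 11/16.
Hence δ ≥ (11/16)^(1/2) ≈ 0.829.

0.829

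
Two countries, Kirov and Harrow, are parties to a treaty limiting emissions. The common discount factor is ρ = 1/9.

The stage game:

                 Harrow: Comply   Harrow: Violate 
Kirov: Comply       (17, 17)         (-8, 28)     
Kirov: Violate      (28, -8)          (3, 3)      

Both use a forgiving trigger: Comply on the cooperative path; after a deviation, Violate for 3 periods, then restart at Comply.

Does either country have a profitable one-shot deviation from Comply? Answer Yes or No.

IC: ρ+…+ρ^3 ≥ (28−17)/(17−3) = 11/14.
At ρ = 1/9: partial sum = 0.1248 < 0.7857. Cooperation not sustainable.

Yes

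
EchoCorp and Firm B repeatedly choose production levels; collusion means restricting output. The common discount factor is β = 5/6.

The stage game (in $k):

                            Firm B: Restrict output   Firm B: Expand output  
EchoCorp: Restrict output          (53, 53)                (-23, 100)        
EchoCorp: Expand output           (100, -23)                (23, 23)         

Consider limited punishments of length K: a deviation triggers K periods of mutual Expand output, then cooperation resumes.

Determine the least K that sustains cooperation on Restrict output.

No profitable deviation requires (53−23)(β+…+β^K) ≥ 100−53, i.e. β+…+β^K ≥ 47/30 ≈ 1.5667.
With β = 5/6, the partial sums are K=1: 0.8333, K=2: 1.5278, K=3: 2.1065.
K = 3 is the first length at which the sum reaches 1.5667.

3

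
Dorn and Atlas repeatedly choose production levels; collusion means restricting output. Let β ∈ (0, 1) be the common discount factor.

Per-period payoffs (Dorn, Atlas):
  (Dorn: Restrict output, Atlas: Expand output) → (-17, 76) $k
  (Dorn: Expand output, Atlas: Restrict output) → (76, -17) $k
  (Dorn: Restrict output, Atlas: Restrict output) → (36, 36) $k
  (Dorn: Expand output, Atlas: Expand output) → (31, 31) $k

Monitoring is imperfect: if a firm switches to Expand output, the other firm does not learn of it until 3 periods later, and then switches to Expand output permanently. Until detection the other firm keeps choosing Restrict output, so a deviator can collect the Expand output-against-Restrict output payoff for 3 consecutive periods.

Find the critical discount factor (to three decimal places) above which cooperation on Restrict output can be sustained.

0.961

A deviator earns 76 for 3 periods, then 31 forever; cooperating earns 36 forever. Multiplying the IC by (1−β):
36 ≥ 76(1−β^3) + 31β^3, so 45·β^3 ≥ 40 and β^3 ≥ 8/9.
β ≥ (8/9)^(1/3) ≈ 0.961.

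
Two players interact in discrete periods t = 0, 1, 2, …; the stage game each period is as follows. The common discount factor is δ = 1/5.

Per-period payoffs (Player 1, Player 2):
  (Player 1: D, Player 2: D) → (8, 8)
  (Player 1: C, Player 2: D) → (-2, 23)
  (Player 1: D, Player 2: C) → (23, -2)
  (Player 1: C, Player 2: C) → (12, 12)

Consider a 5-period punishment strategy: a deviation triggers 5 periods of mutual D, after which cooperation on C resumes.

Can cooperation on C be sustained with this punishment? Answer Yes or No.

IC: δ+…+δ^5 ≥ (23−12)/(12−8) = 11/4.
At δ = 1/5: partial sum = 0.2499 < 2.7500. Cooperation not sustainable.

No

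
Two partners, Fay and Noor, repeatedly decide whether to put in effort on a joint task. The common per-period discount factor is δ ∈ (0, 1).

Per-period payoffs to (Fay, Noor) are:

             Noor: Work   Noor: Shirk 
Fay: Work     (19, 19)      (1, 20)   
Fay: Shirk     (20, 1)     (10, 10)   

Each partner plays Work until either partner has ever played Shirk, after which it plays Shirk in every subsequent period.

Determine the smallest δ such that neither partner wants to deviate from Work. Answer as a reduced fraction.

1/10

One-period gain from deviating is 20 − 19 = 1. The loss is 19 − 10 = 9 in every subsequent period, with present value 9·δ/(1−δ).
Deviation is unprofitable when 9·δ/(1−δ) ≥ 1, i.e. δ/(1−δ) ≥ 1/9.
Equivalently δ ≥ 1/(1+9) = 1/10.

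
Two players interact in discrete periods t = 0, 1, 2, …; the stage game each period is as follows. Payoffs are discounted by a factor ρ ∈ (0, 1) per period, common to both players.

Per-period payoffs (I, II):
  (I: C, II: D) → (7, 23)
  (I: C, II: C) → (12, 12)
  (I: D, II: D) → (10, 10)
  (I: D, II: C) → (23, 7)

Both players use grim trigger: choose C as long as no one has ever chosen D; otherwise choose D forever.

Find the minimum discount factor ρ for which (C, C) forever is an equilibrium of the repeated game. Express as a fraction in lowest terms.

Under grim trigger the critical discount factor is (T−C)/(T−P) with T = 23, C = 12, P = 10.
ρ* = (23−12)/(23−10) = 11/13.

11/13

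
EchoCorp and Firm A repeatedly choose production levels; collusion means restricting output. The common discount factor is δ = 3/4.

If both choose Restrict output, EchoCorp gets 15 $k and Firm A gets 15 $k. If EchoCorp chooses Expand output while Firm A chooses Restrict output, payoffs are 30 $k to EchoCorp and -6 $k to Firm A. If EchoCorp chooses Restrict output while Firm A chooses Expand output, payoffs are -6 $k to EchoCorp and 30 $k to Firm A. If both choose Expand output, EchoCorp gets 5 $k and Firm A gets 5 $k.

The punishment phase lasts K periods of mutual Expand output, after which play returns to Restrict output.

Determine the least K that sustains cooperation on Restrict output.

3

Need Σ_{k=1}^{K} δ^k ≥ (30−15)/(15−5) = 1.5000 at δ = 3/4.
At K = 2 the sum is 1.3125 < 1.5000; at K = 3 it is 1.7344 ≥ 1.5000.
So the minimum punishment length is K = 3.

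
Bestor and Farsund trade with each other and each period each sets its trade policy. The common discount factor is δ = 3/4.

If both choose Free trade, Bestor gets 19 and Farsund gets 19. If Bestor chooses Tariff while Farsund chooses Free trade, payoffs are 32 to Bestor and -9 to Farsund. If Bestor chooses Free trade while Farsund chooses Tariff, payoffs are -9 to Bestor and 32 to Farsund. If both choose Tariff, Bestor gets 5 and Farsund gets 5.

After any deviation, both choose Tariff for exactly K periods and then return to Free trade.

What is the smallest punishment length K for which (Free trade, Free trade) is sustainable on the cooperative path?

Need Σ_{k=1}^{K} δ^k ≥ (32−19)/(19−5) = 0.9286 at δ = 3/4.
At K = 1 the sum is 0.7500 < 0.9286; at K = 2 it is 1.3125 ≥ 0.9286.
So the minimum punishment length is K = 2.

2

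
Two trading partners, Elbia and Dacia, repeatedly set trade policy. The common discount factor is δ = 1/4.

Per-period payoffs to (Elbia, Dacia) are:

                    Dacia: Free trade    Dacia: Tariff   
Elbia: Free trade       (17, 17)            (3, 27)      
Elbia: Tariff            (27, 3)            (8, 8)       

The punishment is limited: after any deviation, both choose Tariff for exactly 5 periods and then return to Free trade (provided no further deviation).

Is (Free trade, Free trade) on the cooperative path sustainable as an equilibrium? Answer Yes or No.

No

Comparing payoff streams over the 6 periods until play realigns: cooperate → 17(1+δ+…+δ^5); deviate → 27 + 8(δ+…+δ^5).
Cooperation is sustained iff (17−8)(δ+…+δ^5) ≥ 27−17.
δ+…+δ^5 = 1/4·(1−(1/4)^5)/(1−1/4) = 0.3330, and (27−17)/(17−8) = 1.1111.
0.3330 < 1.1111, so cooperation is not sustainable.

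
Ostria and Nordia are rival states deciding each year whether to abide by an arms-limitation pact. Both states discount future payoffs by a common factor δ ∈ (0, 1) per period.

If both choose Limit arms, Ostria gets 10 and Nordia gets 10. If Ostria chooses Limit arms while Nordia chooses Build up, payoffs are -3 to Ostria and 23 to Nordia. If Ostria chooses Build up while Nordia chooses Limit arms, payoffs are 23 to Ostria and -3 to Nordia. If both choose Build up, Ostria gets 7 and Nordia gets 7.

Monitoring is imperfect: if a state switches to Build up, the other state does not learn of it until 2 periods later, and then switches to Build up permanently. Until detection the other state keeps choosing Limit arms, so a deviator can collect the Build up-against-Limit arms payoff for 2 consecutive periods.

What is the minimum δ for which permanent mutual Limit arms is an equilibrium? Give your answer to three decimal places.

The best deviation is to choose Build up for all 2 undetected periods, earning 23 each, then 7 forever once detected.
Deviation value: 23(1−δ^2)/(1−δ) + 7δ^2/(1−δ); cooperation value: 10/(1−δ).
IC: 10 ≥ 23(1−δ^2) + 7δ^2 = 23 − 16δ^2.
So δ^2 ≥ 13/16, giving δ ≥ (13/16)^(1/2) ≈ 0.901.

0.901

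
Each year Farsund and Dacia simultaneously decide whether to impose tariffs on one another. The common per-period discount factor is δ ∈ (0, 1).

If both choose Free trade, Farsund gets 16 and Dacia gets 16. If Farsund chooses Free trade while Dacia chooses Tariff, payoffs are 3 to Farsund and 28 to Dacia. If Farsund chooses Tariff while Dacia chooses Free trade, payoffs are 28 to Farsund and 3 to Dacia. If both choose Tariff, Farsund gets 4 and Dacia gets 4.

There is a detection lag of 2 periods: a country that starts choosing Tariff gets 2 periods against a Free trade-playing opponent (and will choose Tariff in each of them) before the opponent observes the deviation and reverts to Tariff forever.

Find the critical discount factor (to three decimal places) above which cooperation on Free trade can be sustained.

0.707

The best deviation is to choose Tariff for all 2 undetected periods, earning 28 each, then 4 forever once detected.
Deviation value: 28(1−δ^2)/(1−δ) + 4δ^2/(1−δ); cooperation value: 16/(1−δ).
IC: 16 ≥ 28(1−δ^2) + 4δ^2 = 28 − 24δ^2.
So δ^2 ≥ 12/24 = 1/2, giving δ ≥ (1/2)^(1/2) ≈ 0.707.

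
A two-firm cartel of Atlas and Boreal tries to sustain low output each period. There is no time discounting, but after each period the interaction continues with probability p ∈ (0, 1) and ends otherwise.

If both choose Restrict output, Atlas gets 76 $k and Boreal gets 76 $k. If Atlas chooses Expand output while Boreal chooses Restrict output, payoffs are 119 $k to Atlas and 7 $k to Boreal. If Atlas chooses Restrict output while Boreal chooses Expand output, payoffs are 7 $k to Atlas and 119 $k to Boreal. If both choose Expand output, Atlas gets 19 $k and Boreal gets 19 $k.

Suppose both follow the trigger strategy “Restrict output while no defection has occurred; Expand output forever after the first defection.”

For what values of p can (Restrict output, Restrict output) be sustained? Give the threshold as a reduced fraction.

43/100

With no time discounting, the continuation probability p plays the role of the discount factor.
Grim-trigger IC: 76/(1−p) ≥ 119 + 19p/(1−p) ⇒ p ≥ (119−76)/(119−19) = 43/100.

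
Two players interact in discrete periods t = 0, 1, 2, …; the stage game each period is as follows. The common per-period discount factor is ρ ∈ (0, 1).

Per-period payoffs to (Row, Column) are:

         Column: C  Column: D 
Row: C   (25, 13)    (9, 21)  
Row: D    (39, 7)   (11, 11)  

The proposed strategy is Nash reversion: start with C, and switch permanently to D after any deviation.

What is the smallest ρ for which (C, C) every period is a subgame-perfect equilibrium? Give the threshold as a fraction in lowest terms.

4/5

Row: cooperation gives 25 each period; deviation gives 39 once then 11 forever.
  25/(1−ρ) ≥ 39 + 11ρ/(1−ρ) ⇒ ρ ≥ 14/28 = 1/2.
Column: cooperation gives 13 each period; deviation gives 21 once then 11 forever.
  ρ ≥ 8/10 = 4/5.
Both must hold, so the binding constraint is Column's: ρ ≥ 4/5.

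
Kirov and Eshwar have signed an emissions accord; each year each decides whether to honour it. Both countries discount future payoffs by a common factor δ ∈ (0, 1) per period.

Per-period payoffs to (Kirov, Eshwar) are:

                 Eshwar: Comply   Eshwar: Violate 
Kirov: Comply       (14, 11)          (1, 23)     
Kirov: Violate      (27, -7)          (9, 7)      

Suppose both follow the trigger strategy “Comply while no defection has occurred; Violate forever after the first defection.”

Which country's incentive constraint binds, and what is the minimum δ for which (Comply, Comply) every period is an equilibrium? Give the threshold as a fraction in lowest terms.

Eshwar; δ ≥ 3/4

Kirov: cooperation gives 14 each period; deviation gives 27 once then 9 forever.
  14/(1−δ) ≥ 27 + 9δ/(1−δ) ⇒ δ ≥ 13/18.
Eshwar: cooperation gives 11 each period; deviation gives 23 once then 7 forever.
  δ ≥ 12/16 = 3/4.
Both must hold, so the binding constraint is Eshwar's: δ ≥ 3/4.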